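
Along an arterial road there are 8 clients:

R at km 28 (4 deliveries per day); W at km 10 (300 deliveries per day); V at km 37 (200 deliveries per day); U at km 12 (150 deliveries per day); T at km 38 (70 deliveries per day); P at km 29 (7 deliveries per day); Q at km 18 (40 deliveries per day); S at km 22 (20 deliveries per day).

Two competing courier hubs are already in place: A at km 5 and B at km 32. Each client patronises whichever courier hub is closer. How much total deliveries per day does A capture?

490

The indifferent point is the midpoint (5+32)/2 = 18.5; clients left of it (closer to A at 5) go to A, those right go to B.
  W at 10 (w=300) → A
  U at 12 (w=150) → A
  Q at 18 (w=40) → A
  S at 22 (w=20) → B
  R at 28 (w=4) → B
  P at 29 (w=7) → B
  V at 37 (w=200) → B
  T at 38 (w=70) → B
A captures 490; B captures 301.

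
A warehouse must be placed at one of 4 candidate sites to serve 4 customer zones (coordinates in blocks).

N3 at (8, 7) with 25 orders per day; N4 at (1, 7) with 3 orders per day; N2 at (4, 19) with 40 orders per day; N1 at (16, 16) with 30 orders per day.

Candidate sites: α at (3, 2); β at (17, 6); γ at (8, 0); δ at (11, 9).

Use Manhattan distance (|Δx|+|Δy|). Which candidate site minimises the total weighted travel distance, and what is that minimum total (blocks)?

δ, total 1201 blocks

Total weighted distance at each candidate:
  α (3, 2): total = 1801
  β (17, 6): total = 1671
  γ (8, 0): total = 1857
  δ (11, 9): total = 1201
Minimum is at δ with total 1201 blocks.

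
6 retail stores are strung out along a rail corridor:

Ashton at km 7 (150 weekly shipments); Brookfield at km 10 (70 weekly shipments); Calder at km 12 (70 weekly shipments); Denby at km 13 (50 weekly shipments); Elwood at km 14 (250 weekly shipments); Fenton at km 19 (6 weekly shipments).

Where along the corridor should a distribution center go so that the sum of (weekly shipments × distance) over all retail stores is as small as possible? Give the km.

x = 13

For a sum of weighted absolute distances on a line, the optimum is the weighted median (not the mean). Total weight W = 596; half-weight = 298.
Sort by position and accumulate weight:
  km 7 (Ashton, w=150) → cum 150
  km 10 (Brookfield, w=70) → cum 220
  km 12 (Calder, w=70) → cum 290
  km 13 (Denby, w=50) → cum 340  ≥ 298 → median here
  km 14 (Elwood, w=250) → cum 590
  km 19 (Fenton, w=6) → cum 596
Optimal location: km 13.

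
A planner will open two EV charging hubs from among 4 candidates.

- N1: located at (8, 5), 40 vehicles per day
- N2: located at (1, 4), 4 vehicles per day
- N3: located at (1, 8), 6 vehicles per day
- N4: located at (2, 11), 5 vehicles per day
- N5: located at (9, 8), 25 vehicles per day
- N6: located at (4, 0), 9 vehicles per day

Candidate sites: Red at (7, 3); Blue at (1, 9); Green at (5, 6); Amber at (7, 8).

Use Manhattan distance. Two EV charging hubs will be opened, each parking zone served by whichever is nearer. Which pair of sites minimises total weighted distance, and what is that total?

Evaluate every pair (each demand assigned to the nearer of the two):
  {Red, Amber}: total = 328
  {Blue, Amber}: total = 350
  {Green, Amber}: total = 373
  {Red, Blue}: total = 390
  {Blue, Green}: total = 414
  {Red, Green}: total = 424
Best pair: {Red, Amber} with total 328.

{Red, Amber}, total 328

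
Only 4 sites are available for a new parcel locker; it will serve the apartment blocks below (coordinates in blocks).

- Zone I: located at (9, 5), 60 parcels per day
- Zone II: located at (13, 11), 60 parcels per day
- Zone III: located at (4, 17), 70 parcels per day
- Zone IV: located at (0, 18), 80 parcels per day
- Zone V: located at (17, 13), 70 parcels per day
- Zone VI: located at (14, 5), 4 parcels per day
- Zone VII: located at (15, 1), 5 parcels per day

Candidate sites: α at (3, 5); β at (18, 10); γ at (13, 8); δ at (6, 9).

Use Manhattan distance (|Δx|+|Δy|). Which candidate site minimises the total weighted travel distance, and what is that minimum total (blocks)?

δ, total 4043 blocks

Total weighted distance at each candidate:
  α (3, 5): total = 5174
  β (18, 10): total = 5126
  γ (13, 8): total = 4391
  δ (6, 9): total = 4043
Minimum is at δ with total 4043 blocks.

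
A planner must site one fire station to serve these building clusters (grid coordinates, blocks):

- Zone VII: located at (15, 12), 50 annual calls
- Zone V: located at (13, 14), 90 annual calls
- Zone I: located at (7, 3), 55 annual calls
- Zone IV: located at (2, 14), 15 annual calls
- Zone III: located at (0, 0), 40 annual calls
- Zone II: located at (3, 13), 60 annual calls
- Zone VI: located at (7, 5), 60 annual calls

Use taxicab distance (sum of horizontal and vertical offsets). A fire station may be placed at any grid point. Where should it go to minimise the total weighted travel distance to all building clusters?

Manhattan distance separates: Σwᵢ(|x−xᵢ|+|y−yᵢ|) = Σwᵢ|x−xᵢ| + Σwᵢ|y−yᵢ|, so x and y are optimised independently as 1-D weighted medians.
Total weight W = 370; half = 185.
x-coordinate, sorted with cumulative weight:
  x=0 (Zone III, w=40) cum 40
  x=2 (Zone IV, w=15) cum 55
  x=3 (Zone II, w=60) cum 115
  x=7 (Zone I, w=55) cum 170
  x=7 (Zone VI, w=60) cum 230  ← median
  x=13 (Zone V, w=90) cum 320
  x=15 (Zone VII, w=50) cum 370
⇒ x* = 7
y-coordinate, sorted with cumulative weight:
  y=0 (Zone III, w=40) cum 40
  y=3 (Zone I, w=55) cum 95
  y=5 (Zone VI, w=60) cum 155
  y=12 (Zone VII, w=50) cum 205  ← median
  y=13 (Zone II, w=60) cum 265
  y=14 (Zone V, w=90) cum 355
  y=14 (Zone IV, w=15) cum 370
⇒ y* = 12

(7, 12)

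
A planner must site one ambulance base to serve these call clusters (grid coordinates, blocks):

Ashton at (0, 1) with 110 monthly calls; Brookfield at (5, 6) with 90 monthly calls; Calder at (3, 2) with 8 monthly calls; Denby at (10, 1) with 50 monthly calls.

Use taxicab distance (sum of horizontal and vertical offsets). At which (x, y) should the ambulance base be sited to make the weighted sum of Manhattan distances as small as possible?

Manhattan distance separates: Σwᵢ(|x−xᵢ|+|y−yᵢ|) = Σwᵢ|x−xᵢ| + Σwᵢ|y−yᵢ|, so x and y are optimised independently as 1-D weighted medians.
Total weight W = 258; half = 129.
x-coordinate, sorted with cumulative weight:
  x=0 (Ashton, w=110) cum 110
  x=3 (Calder, w=8) cum 118
  x=5 (Brookfield, w=90) cum 208  ← median
  x=10 (Denby, w=50) cum 258
⇒ x* = 5
y-coordinate, sorted with cumulative weight:
  y=1 (Ashton, w=110) cum 110
  y=1 (Denby, w=50) cum 160  ← median
  y=2 (Calder, w=8) cum 168
  y=6 (Brookfield, w=90) cum 258
⇒ y* = 1

(5, 1)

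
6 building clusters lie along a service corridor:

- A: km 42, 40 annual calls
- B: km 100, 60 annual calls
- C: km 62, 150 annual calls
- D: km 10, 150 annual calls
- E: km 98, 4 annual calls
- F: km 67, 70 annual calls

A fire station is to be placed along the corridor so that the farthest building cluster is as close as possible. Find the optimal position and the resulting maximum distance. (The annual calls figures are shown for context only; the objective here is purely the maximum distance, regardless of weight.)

location 55, max distance 45

The 1-center on a line is the midpoint of the two extreme points: leftmost at 10, rightmost at 100.
Optimal location = (10 + 100)/2 = 55; maximum distance = (100 − 10)/2 = 45.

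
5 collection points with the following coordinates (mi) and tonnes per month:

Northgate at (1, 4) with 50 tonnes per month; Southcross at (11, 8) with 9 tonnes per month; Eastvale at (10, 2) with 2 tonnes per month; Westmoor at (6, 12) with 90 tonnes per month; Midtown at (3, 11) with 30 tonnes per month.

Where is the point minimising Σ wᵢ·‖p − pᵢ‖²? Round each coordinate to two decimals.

(4.41, 9.31)

The minimiser of Σwᵢ‖p−pᵢ‖² is the weighted centroid p* = (Σwᵢpᵢ)/(Σwᵢ).
Σwᵢ = 181.
Σwᵢxᵢ = 50·1 + 9·11 + 2·10 + 90·6 + 30·3 = 799.
Σwᵢyᵢ = 50·4 + 9·8 + 2·2 + 90·12 + 30·11 = 1686.
x* = 799/181 = 4.41, y* = 1686/181 = 9.31.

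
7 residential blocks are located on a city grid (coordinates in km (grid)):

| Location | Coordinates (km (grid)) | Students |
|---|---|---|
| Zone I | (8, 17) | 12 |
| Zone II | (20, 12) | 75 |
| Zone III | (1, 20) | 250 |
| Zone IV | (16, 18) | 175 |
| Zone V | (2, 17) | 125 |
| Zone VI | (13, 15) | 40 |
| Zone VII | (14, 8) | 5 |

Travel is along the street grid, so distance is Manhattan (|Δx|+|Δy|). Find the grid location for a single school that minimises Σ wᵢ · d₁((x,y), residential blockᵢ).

(2, 18)

Manhattan distance separates: Σwᵢ(|x−xᵢ|+|y−yᵢ|) = Σwᵢ|x−xᵢ| + Σwᵢ|y−yᵢ|, so x and y are optimised independently as 1-D weighted medians.
Total weight W = 682; half = 341.
x-coordinate, sorted with cumulative weight:
  x=1 (Zone III, w=250) cum 250
  x=2 (Zone V, w=125) cum 375  ← median
  x=8 (Zone I, w=12) cum 387
  x=13 (Zone VI, w=40) cum 427
  x=14 (Zone VII, w=5) cum 432
  x=16 (Zone IV, w=175) cum 607
  x=20 (Zone II, w=75) cum 682
⇒ x* = 2
y-coordinate, sorted with cumulative weight:
  y=8 (Zone VII, w=5) cum 5
  y=12 (Zone II, w=75) cum 80
  y=15 (Zone VI, w=40) cum 120
  y=17 (Zone I, w=12) cum 132
  y=17 (Zone V, w=125) cum 257
  y=18 (Zone IV, w=175) cum 432  ← median
  y=20 (Zone III, w=250) cum 682
⇒ y* = 18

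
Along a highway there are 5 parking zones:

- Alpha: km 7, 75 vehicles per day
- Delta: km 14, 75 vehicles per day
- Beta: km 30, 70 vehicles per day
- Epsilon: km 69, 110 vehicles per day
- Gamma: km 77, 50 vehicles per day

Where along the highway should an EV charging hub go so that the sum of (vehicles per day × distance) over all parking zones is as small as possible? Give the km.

x = 30

For a sum of weighted absolute distances on a line, the optimum is the weighted median (not the mean). Total weight W = 380; half-weight = 190.
Sort by position and accumulate weight:
  km 7 (Alpha, w=75) → cum 75
  km 14 (Delta, w=75) → cum 150
  km 30 (Beta, w=70) → cum 220  ≥ 190 → median here
  km 69 (Epsilon, w=110) → cum 330
  km 77 (Gamma, w=50) → cum 380
Optimal location: km 30.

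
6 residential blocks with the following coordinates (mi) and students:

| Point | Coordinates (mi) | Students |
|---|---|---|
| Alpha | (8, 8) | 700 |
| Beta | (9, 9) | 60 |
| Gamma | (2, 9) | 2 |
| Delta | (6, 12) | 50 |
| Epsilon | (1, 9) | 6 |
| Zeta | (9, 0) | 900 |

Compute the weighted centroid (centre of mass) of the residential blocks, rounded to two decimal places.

The minimiser of Σwᵢ‖p−pᵢ‖² is the weighted centroid p* = (Σwᵢpᵢ)/(Σwᵢ).
Σwᵢ = 1718.
Σwᵢxᵢ = 700·8 + 60·9 + 2·2 + 50·6 + 6·1 + 900·9 = 14550.
Σwᵢyᵢ = 700·8 + 60·9 + 2·9 + 50·12 + 6·9 + 900·0 = 6812.
x* = 14550/1718 = 8.47, y* = 6812/1718 = 3.97.

(8.47, 3.97)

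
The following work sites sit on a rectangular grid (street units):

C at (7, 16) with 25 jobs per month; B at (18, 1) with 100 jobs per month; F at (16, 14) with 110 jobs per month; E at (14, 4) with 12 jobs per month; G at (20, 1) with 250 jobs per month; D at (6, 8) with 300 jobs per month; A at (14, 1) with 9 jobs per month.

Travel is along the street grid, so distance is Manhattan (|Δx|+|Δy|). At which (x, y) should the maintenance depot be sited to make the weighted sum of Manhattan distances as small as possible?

(16, 8)

Manhattan distance separates: Σwᵢ(|x−xᵢ|+|y−yᵢ|) = Σwᵢ|x−xᵢ| + Σwᵢ|y−yᵢ|, so x and y are optimised independently as 1-D weighted medians.
Total weight W = 806; half = 403.
x-coordinate, sorted with cumulative weight:
  x=6 (D, w=300) cum 300
  x=7 (C, w=25) cum 325
  x=14 (E, w=12) cum 337
  x=14 (A, w=9) cum 346
  x=16 (F, w=110) cum 456  ← median
  x=18 (B, w=100) cum 556
  x=20 (G, w=250) cum 806
⇒ x* = 16
y-coordinate, sorted with cumulative weight:
  y=1 (B, w=100) cum 100
  y=1 (G, w=250) cum 350
  y=1 (A, w=9) cum 359
  y=4 (E, w=12) cum 371
  y=8 (D, w=300) cum 671  ← median
  y=14 (F, w=110) cum 781
  y=16 (C, w=25) cum 806
⇒ y* = 8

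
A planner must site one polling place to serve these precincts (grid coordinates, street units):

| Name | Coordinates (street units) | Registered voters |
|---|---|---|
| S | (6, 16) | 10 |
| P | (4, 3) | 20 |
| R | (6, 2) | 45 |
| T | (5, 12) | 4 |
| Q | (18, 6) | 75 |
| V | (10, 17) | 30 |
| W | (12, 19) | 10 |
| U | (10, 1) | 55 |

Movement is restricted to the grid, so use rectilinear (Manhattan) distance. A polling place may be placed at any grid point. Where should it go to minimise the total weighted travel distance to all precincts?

(10, 6)

Manhattan distance separates: Σwᵢ(|x−xᵢ|+|y−yᵢ|) = Σwᵢ|x−xᵢ| + Σwᵢ|y−yᵢ|, so x and y are optimised independently as 1-D weighted medians.
Total weight W = 249; half = 124.5.
x-coordinate, sorted with cumulative weight:
  x=4 (P, w=20) cum 20
  x=5 (T, w=4) cum 24
  x=6 (S, w=10) cum 34
  x=6 (R, w=45) cum 79
  x=10 (V, w=30) cum 109
  x=10 (U, w=55) cum 164  ← median
  x=12 (W, w=10) cum 174
  x=18 (Q, w=75) cum 249
⇒ x* = 10
y-coordinate, sorted with cumulative weight:
  y=1 (U, w=55) cum 55
  y=2 (R, w=45) cum 100
  y=3 (P, w=20) cum 120
  y=6 (Q, w=75) cum 195  ← median
  y=12 (T, w=4) cum 199
  y=16 (S, w=10) cum 209
  y=17 (V, w=30) cum 239
  y=19 (W, w=10) cum 249
⇒ y* = 6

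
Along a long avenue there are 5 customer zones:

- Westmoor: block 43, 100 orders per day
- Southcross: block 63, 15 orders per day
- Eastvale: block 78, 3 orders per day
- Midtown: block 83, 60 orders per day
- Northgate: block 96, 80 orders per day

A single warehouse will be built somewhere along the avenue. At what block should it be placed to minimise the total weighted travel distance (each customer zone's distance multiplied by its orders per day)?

x = 83

For a sum of weighted absolute distances on a line, the optimum is the weighted median (not the mean). Total weight W = 258; half-weight = 129.
Sort by position and accumulate weight:
  block 43 (Westmoor, w=100) → cum 100
  block 63 (Southcross, w=15) → cum 115
  block 78 (Eastvale, w=3) → cum 118
  block 83 (Midtown, w=60) → cum 178  ≥ 129 → median here
  block 96 (Northgate, w=80) → cum 258
Optimal location: block 83.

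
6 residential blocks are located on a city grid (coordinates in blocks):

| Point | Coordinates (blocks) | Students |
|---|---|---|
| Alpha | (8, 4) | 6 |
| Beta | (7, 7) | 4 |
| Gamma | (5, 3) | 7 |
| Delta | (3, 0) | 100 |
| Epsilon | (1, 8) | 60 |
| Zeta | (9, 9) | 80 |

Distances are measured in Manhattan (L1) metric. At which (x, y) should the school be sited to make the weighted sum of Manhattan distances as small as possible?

(3, 8)

Manhattan distance separates: Σwᵢ(|x−xᵢ|+|y−yᵢ|) = Σwᵢ|x−xᵢ| + Σwᵢ|y−yᵢ|, so x and y are optimised independently as 1-D weighted medians.
Total weight W = 257; half = 128.5.
x-coordinate, sorted with cumulative weight:
  x=1 (Epsilon, w=60) cum 60
  x=3 (Delta, w=100) cum 160  ← median
  x=5 (Gamma, w=7) cum 167
  x=7 (Beta, w=4) cum 171
  x=8 (Alpha, w=6) cum 177
  x=9 (Zeta, w=80) cum 257
⇒ x* = 3
y-coordinate, sorted with cumulative weight:
  y=0 (Delta, w=100) cum 100
  y=3 (Gamma, w=7) cum 107
  y=4 (Alpha, w=6) cum 113
  y=7 (Beta, w=4) cum 117
  y=8 (Epsilon, w=60) cum 177  ← median
  y=9 (Zeta, w=80) cum 257
⇒ y* = 8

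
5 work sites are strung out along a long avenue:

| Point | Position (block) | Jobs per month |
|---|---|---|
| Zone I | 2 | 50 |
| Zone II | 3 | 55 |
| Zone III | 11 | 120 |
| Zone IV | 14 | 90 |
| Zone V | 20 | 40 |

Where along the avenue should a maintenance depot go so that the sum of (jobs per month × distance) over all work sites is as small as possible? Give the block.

x = 11

For a sum of weighted absolute distances on a line, the optimum is the weighted median (not the mean). Total weight W = 355; half-weight = 177.5.
Sort by position and accumulate weight:
  block 2 (Zone I, w=50) → cum 50
  block 3 (Zone II, w=55) → cum 105
  block 11 (Zone III, w=120) → cum 225  ≥ 177.5 → median here
  block 14 (Zone IV, w=90) → cum 315
  block 20 (Zone V, w=40) → cum 355
Optimal location: block 11.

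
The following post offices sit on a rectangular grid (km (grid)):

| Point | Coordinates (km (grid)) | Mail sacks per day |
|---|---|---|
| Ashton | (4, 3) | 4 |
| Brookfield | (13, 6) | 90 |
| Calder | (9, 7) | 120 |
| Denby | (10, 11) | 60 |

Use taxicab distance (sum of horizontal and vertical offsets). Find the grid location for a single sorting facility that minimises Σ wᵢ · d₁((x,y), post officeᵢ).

(10, 7)

Manhattan distance separates: Σwᵢ(|x−xᵢ|+|y−yᵢ|) = Σwᵢ|x−xᵢ| + Σwᵢ|y−yᵢ|, so x and y are optimised independently as 1-D weighted medians.
Total weight W = 274; half = 137.
x-coordinate, sorted with cumulative weight:
  x=4 (Ashton, w=4) cum 4
  x=9 (Calder, w=120) cum 124
  x=10 (Denby, w=60) cum 184  ← median
  x=13 (Brookfield, w=90) cum 274
⇒ x* = 10
y-coordinate, sorted with cumulative weight:
  y=3 (Ashton, w=4) cum 4
  y=6 (Brookfield, w=90) cum 94
  y=7 (Calder, w=120) cum 214  ← median
  y=11 (Denby, w=60) cum 274
⇒ y* = 7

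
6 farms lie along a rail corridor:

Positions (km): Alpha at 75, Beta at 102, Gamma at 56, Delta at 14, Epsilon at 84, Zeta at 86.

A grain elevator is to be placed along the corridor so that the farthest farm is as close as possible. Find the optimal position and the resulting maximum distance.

The 1-center on a line is the midpoint of the two extreme points: leftmost at 14, rightmost at 102.
Optimal location = (14 + 102)/2 = 58; maximum distance = (102 − 14)/2 = 44.

location 58, max distance 44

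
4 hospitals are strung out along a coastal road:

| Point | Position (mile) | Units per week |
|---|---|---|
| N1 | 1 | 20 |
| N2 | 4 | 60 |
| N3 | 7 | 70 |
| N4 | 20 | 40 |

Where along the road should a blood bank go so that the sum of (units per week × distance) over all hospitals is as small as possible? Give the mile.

For a sum of weighted absolute distances on a line, the optimum is the weighted median (not the mean). Total weight W = 190; half-weight = 95.
Sort by position and accumulate weight:
  mile 1 (N1, w=20) → cum 20
  mile 4 (N2, w=60) → cum 80
  mile 7 (N3, w=70) → cum 150  ≥ 95 → median here
  mile 20 (N4, w=40) → cum 190
Optimal location: mile 7.

x = 7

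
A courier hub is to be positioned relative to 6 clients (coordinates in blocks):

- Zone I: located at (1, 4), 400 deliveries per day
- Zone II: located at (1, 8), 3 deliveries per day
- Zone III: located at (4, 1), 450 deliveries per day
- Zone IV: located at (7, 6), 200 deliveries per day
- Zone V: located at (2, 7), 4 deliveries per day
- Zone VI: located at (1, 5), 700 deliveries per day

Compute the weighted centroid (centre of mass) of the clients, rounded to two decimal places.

The minimiser of Σwᵢ‖p−pᵢ‖² is the weighted centroid p* = (Σwᵢpᵢ)/(Σwᵢ).
Σwᵢ = 1757.
Σwᵢxᵢ = 400·1 + 3·1 + 450·4 + 200·7 + 4·2 + 700·1 = 4311.
Σwᵢyᵢ = 400·4 + 3·8 + 450·1 + 200·6 + 4·7 + 700·5 = 6802.
x* = 4311/1757 = 2.45, y* = 6802/1757 = 3.87.

(2.45, 3.87)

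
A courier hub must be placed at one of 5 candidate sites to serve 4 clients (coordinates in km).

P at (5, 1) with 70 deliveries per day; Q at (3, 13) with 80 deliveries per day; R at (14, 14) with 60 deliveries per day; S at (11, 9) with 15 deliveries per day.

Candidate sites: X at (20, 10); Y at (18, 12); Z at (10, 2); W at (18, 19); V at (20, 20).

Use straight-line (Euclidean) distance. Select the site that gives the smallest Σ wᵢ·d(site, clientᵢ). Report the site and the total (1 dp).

Total weighted distance at each candidate:
  X (20, 10): total = 3174.0
  Y (18, 12): total = 2777.3
  Z (10, 2): total = 2265.0
  W (18, 19): total = 3414.0
  V (20, 20): total = 3887.6
Minimum is at Z with total 2265.0 km.

Z, total 2265.0 km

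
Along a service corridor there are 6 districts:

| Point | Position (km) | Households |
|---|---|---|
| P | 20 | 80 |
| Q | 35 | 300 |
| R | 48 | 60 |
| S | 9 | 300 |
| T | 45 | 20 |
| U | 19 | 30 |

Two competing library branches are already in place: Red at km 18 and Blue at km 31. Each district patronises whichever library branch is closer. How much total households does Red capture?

410

The indifferent point is the midpoint (18+31)/2 = 24.5; districts left of it (closer to Red at 18) go to Red, those right go to Blue.
  S at 9 (w=300) → Red
  U at 19 (w=30) → Red
  P at 20 (w=80) → Red
  Q at 35 (w=300) → Blue
  T at 45 (w=20) → Blue
  R at 48 (w=60) → Blue
Red captures 410; Blue captures 380.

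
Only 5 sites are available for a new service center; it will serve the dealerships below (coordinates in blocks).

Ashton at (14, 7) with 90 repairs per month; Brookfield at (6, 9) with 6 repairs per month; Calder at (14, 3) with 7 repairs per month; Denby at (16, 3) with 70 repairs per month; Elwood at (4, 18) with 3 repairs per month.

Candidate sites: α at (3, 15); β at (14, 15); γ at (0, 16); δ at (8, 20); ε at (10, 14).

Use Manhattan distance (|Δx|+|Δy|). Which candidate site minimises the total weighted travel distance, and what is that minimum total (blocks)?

β, total 1907 blocks

Total weighted distance at each candidate:
  α (3, 15): total = 3687
  β (14, 15): total = 1907
  γ (0, 16): total = 4385
  δ (8, 20): total = 3717
  ε (10, 14): total = 2369
Minimum is at β with total 1907 blocks.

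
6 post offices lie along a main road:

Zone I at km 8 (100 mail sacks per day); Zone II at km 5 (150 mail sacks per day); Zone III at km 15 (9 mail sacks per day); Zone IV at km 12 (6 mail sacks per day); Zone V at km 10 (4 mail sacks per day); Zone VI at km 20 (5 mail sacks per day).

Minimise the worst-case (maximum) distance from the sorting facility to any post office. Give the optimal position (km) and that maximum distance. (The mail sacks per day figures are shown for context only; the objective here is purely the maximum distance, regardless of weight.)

location 12.5, max distance 7.5

The 1-center on a line is the midpoint of the two extreme points: leftmost at 5, rightmost at 20.
Optimal location = (5 + 20)/2 = 12.5; maximum distance = (20 − 5)/2 = 7.5.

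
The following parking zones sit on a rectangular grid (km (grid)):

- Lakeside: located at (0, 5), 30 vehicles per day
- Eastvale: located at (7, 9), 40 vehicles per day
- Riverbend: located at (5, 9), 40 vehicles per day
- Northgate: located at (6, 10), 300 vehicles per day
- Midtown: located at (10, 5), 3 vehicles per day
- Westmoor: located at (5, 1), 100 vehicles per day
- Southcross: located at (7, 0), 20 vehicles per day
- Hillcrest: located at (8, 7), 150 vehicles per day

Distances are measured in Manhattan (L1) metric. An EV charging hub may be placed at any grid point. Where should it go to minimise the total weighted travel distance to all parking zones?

Manhattan distance separates: Σwᵢ(|x−xᵢ|+|y−yᵢ|) = Σwᵢ|x−xᵢ| + Σwᵢ|y−yᵢ|, so x and y are optimised independently as 1-D weighted medians.
Total weight W = 683; half = 341.5.
x-coordinate, sorted with cumulative weight:
  x=0 (Lakeside, w=30) cum 30
  x=5 (Riverbend, w=40) cum 70
  x=5 (Westmoor, w=100) cum 170
  x=6 (Northgate, w=300) cum 470  ← median
  x=7 (Eastvale, w=40) cum 510
  x=7 (Southcross, w=20) cum 530
  x=8 (Hillcrest, w=150) cum 680
  x=10 (Midtown, w=3) cum 683
⇒ x* = 6
y-coordinate, sorted with cumulative weight:
  y=0 (Southcross, w=20) cum 20
  y=1 (Westmoor, w=100) cum 120
  y=5 (Lakeside, w=30) cum 150
  y=5 (Midtown, w=3) cum 153
  y=7 (Hillcrest, w=150) cum 303
  y=9 (Eastvale, w=40) cum 343  ← median
  y=9 (Riverbend, w=40) cum 383
  y=10 (Northgate, w=300) cum 683
⇒ y* = 9

(6, 9)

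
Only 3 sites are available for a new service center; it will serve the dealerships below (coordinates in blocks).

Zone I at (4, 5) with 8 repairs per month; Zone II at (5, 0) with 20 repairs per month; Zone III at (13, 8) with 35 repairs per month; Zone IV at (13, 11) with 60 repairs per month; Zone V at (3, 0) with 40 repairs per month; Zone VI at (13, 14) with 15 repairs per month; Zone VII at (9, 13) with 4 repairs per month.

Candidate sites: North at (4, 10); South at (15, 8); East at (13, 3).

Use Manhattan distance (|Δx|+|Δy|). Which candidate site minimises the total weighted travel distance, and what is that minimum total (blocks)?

Total weighted distance at each candidate:
  North (4, 10): total = 1912
  South (15, 8): total = 1806
  East (13, 3): total = 1704
Minimum is at East with total 1704 blocks.

East, total 1704 blocks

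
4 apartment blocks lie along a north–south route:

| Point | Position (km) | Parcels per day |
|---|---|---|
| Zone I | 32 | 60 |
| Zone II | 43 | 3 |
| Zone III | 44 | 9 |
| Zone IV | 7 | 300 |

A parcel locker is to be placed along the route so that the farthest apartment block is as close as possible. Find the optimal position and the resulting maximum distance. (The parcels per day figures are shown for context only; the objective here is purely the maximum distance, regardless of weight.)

location 25.5, max distance 18.5

The 1-center on a line is the midpoint of the two extreme points: leftmost at 7, rightmost at 44.
Optimal location = (7 + 44)/2 = 25.5; maximum distance = (44 − 7)/2 = 18.5.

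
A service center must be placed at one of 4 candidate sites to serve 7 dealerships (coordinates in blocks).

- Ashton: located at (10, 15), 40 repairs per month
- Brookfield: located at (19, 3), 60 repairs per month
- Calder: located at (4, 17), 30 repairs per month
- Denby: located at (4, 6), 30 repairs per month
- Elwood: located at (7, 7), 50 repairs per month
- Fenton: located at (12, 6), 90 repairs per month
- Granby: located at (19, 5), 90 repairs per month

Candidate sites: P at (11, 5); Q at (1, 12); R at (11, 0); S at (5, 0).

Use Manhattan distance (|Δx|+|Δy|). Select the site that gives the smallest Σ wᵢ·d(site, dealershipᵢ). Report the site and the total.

P, total 3050 blocks

Total weighted distance at each candidate:
  P (11, 5): total = 3050
  Q (1, 12): total = 6940
  R (11, 0): total = 4760
  S (5, 0): total = 5900
Minimum is at P with total 3050 blocks.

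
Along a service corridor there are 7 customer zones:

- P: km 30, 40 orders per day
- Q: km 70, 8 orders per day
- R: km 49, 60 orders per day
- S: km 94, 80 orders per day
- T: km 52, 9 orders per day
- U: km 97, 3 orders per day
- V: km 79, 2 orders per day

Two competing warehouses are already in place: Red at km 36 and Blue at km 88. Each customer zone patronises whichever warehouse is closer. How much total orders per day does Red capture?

109

The indifferent point is the midpoint (36+88)/2 = 62; customer zones left of it (closer to Red at 36) go to Red, those right go to Blue.
  P at 30 (w=40) → Red
  R at 49 (w=60) → Red
  T at 52 (w=9) → Red
  Q at 70 (w=8) → Blue
  V at 79 (w=2) → Blue
  S at 94 (w=80) → Blue
  U at 97 (w=3) → Blue
Red captures 109; Blue captures 93.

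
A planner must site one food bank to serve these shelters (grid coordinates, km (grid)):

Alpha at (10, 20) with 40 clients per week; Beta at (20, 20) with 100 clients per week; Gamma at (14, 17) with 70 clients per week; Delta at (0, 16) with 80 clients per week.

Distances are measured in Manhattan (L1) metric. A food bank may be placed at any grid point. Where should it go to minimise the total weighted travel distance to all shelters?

Manhattan distance separates: Σwᵢ(|x−xᵢ|+|y−yᵢ|) = Σwᵢ|x−xᵢ| + Σwᵢ|y−yᵢ|, so x and y are optimised independently as 1-D weighted medians.
Total weight W = 290; half = 145.
x-coordinate, sorted with cumulative weight:
  x=0 (Delta, w=80) cum 80
  x=10 (Alpha, w=40) cum 120
  x=14 (Gamma, w=70) cum 190  ← median
  x=20 (Beta, w=100) cum 290
⇒ x* = 14
y-coordinate, sorted with cumulative weight:
  y=16 (Delta, w=80) cum 80
  y=17 (Gamma, w=70) cum 150  ← median
  y=20 (Alpha, w=40) cum 190
  y=20 (Beta, w=100) cum 290
⇒ y* = 17

(14, 17)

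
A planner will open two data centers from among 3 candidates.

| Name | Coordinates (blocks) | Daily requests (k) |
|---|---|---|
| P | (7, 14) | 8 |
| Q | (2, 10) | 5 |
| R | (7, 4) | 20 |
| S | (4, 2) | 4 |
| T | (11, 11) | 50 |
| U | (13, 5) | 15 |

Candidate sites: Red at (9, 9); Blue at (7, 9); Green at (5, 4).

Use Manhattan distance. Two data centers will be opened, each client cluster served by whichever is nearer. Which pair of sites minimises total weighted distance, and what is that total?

Evaluate every pair (each demand assigned to the nearer of the two):
  {Red, Green}: total = 468
  {Red, Blue}: total = 530
  {Blue, Green}: total = 557
Best pair: {Red, Green} with total 468.

{Red, Green}, total 468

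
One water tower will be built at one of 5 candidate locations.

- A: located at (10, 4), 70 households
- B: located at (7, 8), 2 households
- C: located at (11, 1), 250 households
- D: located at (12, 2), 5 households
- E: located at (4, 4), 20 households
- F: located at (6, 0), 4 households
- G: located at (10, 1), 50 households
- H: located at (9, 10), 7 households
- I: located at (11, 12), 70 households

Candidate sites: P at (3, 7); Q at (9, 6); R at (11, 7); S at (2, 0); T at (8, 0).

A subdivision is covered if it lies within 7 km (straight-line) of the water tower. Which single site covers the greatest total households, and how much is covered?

Coverage radius r = 7 km; a point is covered iff (Δx)²+(Δy)² ≤ 7² = 49.
  P (3, 7): covers {B, E, H} → 29
  Q (9, 6): covers {A, B, C, D, E, F, G, H, I} → 478
  R (11, 7): covers {A, B, C, D, G, H, I} → 454
  S (2, 0): covers {E, F} → 24
  T (8, 0): covers {A, C, D, E, F, G} → 399
Maximum coverage at Q: 478 households.

Q, covering 478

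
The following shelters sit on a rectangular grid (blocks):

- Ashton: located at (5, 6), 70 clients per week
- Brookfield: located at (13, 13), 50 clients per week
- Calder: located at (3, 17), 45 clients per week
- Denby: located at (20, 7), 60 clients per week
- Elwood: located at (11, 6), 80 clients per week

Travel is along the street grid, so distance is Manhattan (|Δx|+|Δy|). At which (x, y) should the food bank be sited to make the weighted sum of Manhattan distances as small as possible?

Manhattan distance separates: Σwᵢ(|x−xᵢ|+|y−yᵢ|) = Σwᵢ|x−xᵢ| + Σwᵢ|y−yᵢ|, so x and y are optimised independently as 1-D weighted medians.
Total weight W = 305; half = 152.5.
x-coordinate, sorted with cumulative weight:
  x=3 (Calder, w=45) cum 45
  x=5 (Ashton, w=70) cum 115
  x=11 (Elwood, w=80) cum 195  ← median
  x=13 (Brookfield, w=50) cum 245
  x=20 (Denby, w=60) cum 305
⇒ x* = 11
y-coordinate, sorted with cumulative weight:
  y=6 (Ashton, w=70) cum 70
  y=6 (Elwood, w=80) cum 150
  y=7 (Denby, w=60) cum 210  ← median
  y=13 (Brookfield, w=50) cum 260
  y=17 (Calder, w=45) cum 305
⇒ y* = 7

(11, 7)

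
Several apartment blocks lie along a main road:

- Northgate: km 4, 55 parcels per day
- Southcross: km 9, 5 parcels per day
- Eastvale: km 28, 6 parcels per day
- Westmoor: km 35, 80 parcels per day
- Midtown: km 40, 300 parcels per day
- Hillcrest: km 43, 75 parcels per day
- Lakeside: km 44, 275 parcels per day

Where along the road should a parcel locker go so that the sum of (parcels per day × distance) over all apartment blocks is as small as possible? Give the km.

x = 40

For a sum of weighted absolute distances on a line, the optimum is the weighted median (not the mean). Total weight W = 796; half-weight = 398.
Sort by position and accumulate weight:
  km 4 (Northgate, w=55) → cum 55
  km 9 (Southcross, w=5) → cum 60
  km 28 (Eastvale, w=6) → cum 66
  km 35 (Westmoor, w=80) → cum 146
  km 40 (Midtown, w=300) → cum 446  ≥ 398 → median here
  km 43 (Hillcrest, w=75) → cum 521
  km 44 (Lakeside, w=275) → cum 796
Optimal location: km 40.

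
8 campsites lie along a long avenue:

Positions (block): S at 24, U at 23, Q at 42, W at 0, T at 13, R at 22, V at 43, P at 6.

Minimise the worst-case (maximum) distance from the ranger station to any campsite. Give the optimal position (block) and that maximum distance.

The 1-center on a line is the midpoint of the two extreme points: leftmost at 0, rightmost at 43.
Optimal location = (0 + 43)/2 = 21.5; maximum distance = (43 − 0)/2 = 21.5.

location 21.5, max distance 21.5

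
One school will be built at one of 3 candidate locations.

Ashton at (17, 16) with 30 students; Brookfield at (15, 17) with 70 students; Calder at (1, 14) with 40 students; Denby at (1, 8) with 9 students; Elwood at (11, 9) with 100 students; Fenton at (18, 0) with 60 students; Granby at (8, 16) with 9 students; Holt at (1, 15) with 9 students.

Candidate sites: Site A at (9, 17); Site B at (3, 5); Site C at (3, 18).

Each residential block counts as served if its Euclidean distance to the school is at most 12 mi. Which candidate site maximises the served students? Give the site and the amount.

Coverage radius r = 12 mi; a point is covered iff (Δx)²+(Δy)² ≤ 12² = 144.
  Site A (9, 17): covers {Ashton, Brookfield, Calder, Elwood, Granby, Holt} → 258
  Site B (3, 5): covers {Calder, Denby, Elwood, Holt} → 158
  Site C (3, 18): covers {Calder, Denby, Granby, Holt} → 67
Maximum coverage at Site A: 258 students.

Site A, covering 258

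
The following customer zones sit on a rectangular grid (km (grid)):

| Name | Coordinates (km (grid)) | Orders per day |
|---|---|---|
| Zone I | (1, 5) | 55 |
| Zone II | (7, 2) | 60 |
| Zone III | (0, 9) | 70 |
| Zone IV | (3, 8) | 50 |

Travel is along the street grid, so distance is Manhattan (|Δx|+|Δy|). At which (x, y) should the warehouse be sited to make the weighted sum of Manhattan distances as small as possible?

Manhattan distance separates: Σwᵢ(|x−xᵢ|+|y−yᵢ|) = Σwᵢ|x−xᵢ| + Σwᵢ|y−yᵢ|, so x and y are optimised independently as 1-D weighted medians.
Total weight W = 235; half = 117.5.
x-coordinate, sorted with cumulative weight:
  x=0 (Zone III, w=70) cum 70
  x=1 (Zone I, w=55) cum 125  ← median
  x=3 (Zone IV, w=50) cum 175
  x=7 (Zone II, w=60) cum 235
⇒ x* = 1
y-coordinate, sorted with cumulative weight:
  y=2 (Zone II, w=60) cum 60
  y=5 (Zone I, w=55) cum 115
  y=8 (Zone IV, w=50) cum 165  ← median
  y=9 (Zone III, w=70) cum 235
⇒ y* = 8

(1, 8)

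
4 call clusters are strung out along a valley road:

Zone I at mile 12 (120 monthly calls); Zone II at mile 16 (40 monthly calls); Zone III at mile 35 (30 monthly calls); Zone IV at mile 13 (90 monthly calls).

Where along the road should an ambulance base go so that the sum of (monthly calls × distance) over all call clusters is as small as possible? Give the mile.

x = 13

For a sum of weighted absolute distances on a line, the optimum is the weighted median (not the mean). Total weight W = 280; half-weight = 140.
Sort by position and accumulate weight:
  mile 12 (Zone I, w=120) → cum 120
  mile 13 (Zone IV, w=90) → cum 210  ≥ 140 → median here
  mile 16 (Zone II, w=40) → cum 250
  mile 35 (Zone III, w=30) → cum 280
Optimal location: mile 13.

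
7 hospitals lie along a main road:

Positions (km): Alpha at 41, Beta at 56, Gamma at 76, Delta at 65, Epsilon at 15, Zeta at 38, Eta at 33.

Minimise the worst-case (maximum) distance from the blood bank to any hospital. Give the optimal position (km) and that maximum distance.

location 45.5, max distance 30.5

The 1-center on a line is the midpoint of the two extreme points: leftmost at 15, rightmost at 76.
Optimal location = (15 + 76)/2 = 45.5; maximum distance = (76 − 15)/2 = 30.5.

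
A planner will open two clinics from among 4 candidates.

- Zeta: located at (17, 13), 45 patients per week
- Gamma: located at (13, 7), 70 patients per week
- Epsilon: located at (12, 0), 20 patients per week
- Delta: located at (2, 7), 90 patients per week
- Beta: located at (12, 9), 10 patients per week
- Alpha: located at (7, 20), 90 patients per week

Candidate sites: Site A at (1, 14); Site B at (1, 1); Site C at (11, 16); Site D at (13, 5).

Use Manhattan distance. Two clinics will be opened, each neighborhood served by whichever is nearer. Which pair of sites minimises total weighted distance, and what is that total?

Evaluate every pair (each demand assigned to the nearer of the two):
  {Site C, Site D}: total = 2605
  {Site A, Site D}: total = 2650
  {Site B, Site C}: total = 2845
  {Site A, Site C}: total = 3035
  {Site B, Site D}: total = 3370
  {Site A, Site B}: total = 4135
Best pair: {Site C, Site D} with total 2605.

{Site C, Site D}, total 2605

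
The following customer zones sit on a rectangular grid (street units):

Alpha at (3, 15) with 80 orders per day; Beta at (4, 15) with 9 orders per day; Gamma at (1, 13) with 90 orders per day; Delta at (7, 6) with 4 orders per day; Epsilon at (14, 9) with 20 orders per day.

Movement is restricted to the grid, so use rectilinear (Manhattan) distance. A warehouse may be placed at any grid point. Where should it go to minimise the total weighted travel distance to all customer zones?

(3, 13)

Manhattan distance separates: Σwᵢ(|x−xᵢ|+|y−yᵢ|) = Σwᵢ|x−xᵢ| + Σwᵢ|y−yᵢ|, so x and y are optimised independently as 1-D weighted medians.
Total weight W = 203; half = 101.5.
x-coordinate, sorted with cumulative weight:
  x=1 (Gamma, w=90) cum 90
  x=3 (Alpha, w=80) cum 170  ← median
  x=4 (Beta, w=9) cum 179
  x=7 (Delta, w=4) cum 183
  x=14 (Epsilon, w=20) cum 203
⇒ x* = 3
y-coordinate, sorted with cumulative weight:
  y=6 (Delta, w=4) cum 4
  y=9 (Epsilon, w=20) cum 24
  y=13 (Gamma, w=90) cum 114  ← median
  y=15 (Alpha, w=80) cum 194
  y=15 (Beta, w=9) cum 203
⇒ y* = 13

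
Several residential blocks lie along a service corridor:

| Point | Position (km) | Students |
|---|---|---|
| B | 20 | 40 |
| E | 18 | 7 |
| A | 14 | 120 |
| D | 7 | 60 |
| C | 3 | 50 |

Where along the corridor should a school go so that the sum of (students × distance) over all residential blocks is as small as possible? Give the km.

For a sum of weighted absolute distances on a line, the optimum is the weighted median (not the mean). Total weight W = 277; half-weight = 138.5.
Sort by position and accumulate weight:
  km 3 (C, w=50) → cum 50
  km 7 (D, w=60) → cum 110
  km 14 (A, w=120) → cum 230  ≥ 138.5 → median here
  km 18 (E, w=7) → cum 237
  km 20 (B, w=40) → cum 277
Optimal location: km 14.

x = 14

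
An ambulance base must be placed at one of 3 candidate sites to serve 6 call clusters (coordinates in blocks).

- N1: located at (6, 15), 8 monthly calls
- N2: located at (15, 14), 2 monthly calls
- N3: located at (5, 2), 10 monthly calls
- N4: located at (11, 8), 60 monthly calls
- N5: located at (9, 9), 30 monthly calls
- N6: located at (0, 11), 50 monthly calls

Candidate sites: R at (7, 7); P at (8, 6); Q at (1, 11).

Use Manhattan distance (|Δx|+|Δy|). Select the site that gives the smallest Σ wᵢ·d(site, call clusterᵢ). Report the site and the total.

Total weighted distance at each candidate:
  R (7, 7): total = 1142
  P (8, 6): total = 1258
  Q (1, 11): total = 1366
Minimum is at R with total 1142 blocks.

R, total 1142 blocks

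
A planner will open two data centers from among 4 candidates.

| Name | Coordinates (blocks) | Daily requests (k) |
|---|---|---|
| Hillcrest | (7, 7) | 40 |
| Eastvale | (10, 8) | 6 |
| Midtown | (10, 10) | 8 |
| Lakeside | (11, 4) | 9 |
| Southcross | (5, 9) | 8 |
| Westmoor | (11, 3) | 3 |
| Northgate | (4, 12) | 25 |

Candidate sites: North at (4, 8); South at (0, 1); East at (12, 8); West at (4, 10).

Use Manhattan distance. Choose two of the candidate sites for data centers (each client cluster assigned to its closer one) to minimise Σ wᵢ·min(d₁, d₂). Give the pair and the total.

{North, East}, total 383

Evaluate every pair (each demand assigned to the nearer of the two):
  {North, East}: total = 383
  {East, West}: total = 413
  {North, West}: total = 445
  {North, South}: total = 511
  {South, West}: total = 558
  {South, East}: total = 711
Best pair: {North, East} with total 383.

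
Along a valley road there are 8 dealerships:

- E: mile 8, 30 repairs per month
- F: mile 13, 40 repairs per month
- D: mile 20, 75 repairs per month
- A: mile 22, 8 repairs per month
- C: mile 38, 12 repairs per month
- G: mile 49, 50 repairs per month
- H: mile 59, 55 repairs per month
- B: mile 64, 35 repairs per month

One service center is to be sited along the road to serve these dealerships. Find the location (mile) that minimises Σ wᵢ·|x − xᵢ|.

For a sum of weighted absolute distances on a line, the optimum is the weighted median (not the mean). Total weight W = 305; half-weight = 152.5.
Sort by position and accumulate weight:
  mile 8 (E, w=30) → cum 30
  mile 13 (F, w=40) → cum 70
  mile 20 (D, w=75) → cum 145
  mile 22 (A, w=8) → cum 153  ≥ 152.5 → median here
  mile 38 (C, w=12) → cum 165
  mile 49 (G, w=50) → cum 215
  mile 59 (H, w=55) → cum 270
  mile 64 (B, w=35) → cum 305
Optimal location: mile 22.

x = 22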